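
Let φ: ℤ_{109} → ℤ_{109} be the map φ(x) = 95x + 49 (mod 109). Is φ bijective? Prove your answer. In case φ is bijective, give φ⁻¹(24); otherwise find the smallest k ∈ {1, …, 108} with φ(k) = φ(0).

103

Suppose φ(a) = φ(b) in ℤ_{109}. Then 95a + 49 ≡ 95b + 49 (mod 109), thus 95(a − b) ≡ 0 (mod 109).
Since gcd(95, 109) = 1, 95 is invertible modulo 109, so a − b ≡ 0 (mod 109), i.e. a = b.
We now compute 95⁻¹ mod 109 explicitly. Euclid's algorithm: 109 = 1·95 + 14, 95 = 6·14 + 11, 14 = 1·11 + 3, 11 = 3·3 + 2, 3 = 1·2 + 1; back-substituting gives 1 = 70·95 − 61·109, so 95⁻¹ ≡ 70 (mod 109).
Then y ↦ 70(y − 49) is a two-sided inverse to φ, so every y ∈ ℤ_{109} has a preimage.
Therefore φ is bijective.
Since φ is bijective, we compute φ⁻¹(24): solve 95x + 49 ≡ 24 (mod 109), i.e. 95x ≡ 84 (mod 109).
Multiplying by 95⁻¹ = 70 gives x ≡ 70·84 = 5880 = 53·109 + 103 ≡ 103 (mod 109).
Check: φ(103) = 95·103 + 49 = 9834 = 90·109 + 24 ≡ 24 (mod 109).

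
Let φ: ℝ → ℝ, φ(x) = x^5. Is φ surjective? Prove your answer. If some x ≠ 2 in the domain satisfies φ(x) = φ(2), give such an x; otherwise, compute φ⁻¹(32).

For any y ∈ ℝ, x = y^{1/5} ∈ ℝ gives φ(x) = y, so φ is surjective.
Since x ↦ x^5 is strictly increasing on ℝ, it is injective there, so no x ≠ 2 in the domain has φ(x) = φ(2). We therefore compute φ⁻¹(32) = 32^{1/5} = 2 (indeed 2^5 = 32).

2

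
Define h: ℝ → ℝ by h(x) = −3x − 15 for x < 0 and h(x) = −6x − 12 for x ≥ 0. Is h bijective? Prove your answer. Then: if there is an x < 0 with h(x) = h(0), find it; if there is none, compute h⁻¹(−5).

Both pieces are strictly decreasing (slopes −3 and −6), so each is injective on its own interval.
The left piece maps (−∞, 0) onto (−15, ∞); the right piece maps [0, ∞) onto (−∞, −12].
These images overlap. In particular h(0) = −12 (right piece), and solving −3x − 15 = −12 on the left piece gives x = −1 < 0.
So h(−1) = h(0) with −1 ≠ 0, and h is not injective, hence not bijective. This x = −1 is the requested value below 0.

-1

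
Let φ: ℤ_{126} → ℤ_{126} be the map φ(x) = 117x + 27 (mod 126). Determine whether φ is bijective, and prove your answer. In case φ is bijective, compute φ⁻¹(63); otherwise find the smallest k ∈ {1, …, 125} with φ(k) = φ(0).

14

Recall that φ is injective when φ(a) = φ(b) forces a = b.
We have gcd(117, 126) = 9 > 1. Taking a = 0 and b = 14: φ(0) = 27 and φ(14) = 117·14 + 27 = 1665 ≡ 27 (mod 126).
So φ(0) = φ(14) while 0 ≠ 14, so φ is not injective, hence not bijective.
Since φ is not bijective, we find the least positive k with φ(k) = φ(0): this means 117k ≡ 0 (mod 126), i.e. 126 ∣ 117k. Since gcd(117, 126) = 9, dividing through by 9 this holds exactly when 14 ∣ 13k, and as gcd(13, 14) = 1, exactly when 14 ∣ k.
The smallest positive such k is 14.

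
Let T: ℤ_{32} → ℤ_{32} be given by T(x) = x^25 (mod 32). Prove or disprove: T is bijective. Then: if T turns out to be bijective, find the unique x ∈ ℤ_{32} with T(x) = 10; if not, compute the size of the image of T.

T(0) = 0^25 = 0.
T(2): Repeated squaring mod 32: 2^1 ≡ 2, 2^2 ≡ 2² = 4, 2^4 ≡ 4² = 16, 2^8 ≡ 16² = 256 ≡ 0, 2^16 ≡ 0² = 0. Since 25 = 16 + 8 + 1, 2^25 ≡ 0·0·2: 0·0 = 0, then 0·2 = 0. So 2^25 ≡ 0 (mod 32).
So T(0) = T(2) = 0 while 0 ≠ 2, therefore T is not injective, hence not bijective.
Since T is not bijective, we determine |image(T)|. Computing x^25 mod 32 for each x (by repeated squaring, reducing mod 32 at every step), the values T(0), T(1), …, T(31) are: 0, 1, 0, 3, 0, 5, 0, 7, 0, 9, 0, 11, 0, 13, 0, 15, 0, 17, 0, 19, 0, 21, 0, 23, 0, 25, 0, 27, 0, 29, 0, 31.
The distinct values are {0, 1, 3, 5, 7, 9, 11, 13, 15, 17, 19, 21, 23, 25, 27, 29, 31}; there are 17 of them.

17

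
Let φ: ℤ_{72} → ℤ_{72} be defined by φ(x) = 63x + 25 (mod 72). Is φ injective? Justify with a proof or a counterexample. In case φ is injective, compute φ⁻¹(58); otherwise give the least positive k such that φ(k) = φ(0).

We have gcd(63, 72) = 9 > 1. Taking a = 0 and b = 8: φ(0) = 25 and φ(8) = 63·8 + 25 = 529 ≡ 25 (mod 72).
So φ(0) = φ(8) while 0 ≠ 8, hence φ is not injective.
Since φ is not injective, we find the least positive k with φ(k) = φ(0): this means 63k ≡ 0 (mod 72), i.e. 72 ∣ 63k. Since gcd(63, 72) = 9, dividing through by 9 this holds exactly when 8 ∣ 7k, and as gcd(7, 8) = 1, exactly when 8 ∣ k.
The smallest positive such k is 8.

8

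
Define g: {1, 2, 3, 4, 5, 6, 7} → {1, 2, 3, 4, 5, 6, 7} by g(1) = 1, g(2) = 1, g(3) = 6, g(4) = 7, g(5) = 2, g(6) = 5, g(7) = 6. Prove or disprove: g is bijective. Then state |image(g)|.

5

g(1) = 1 = g(2) with 1 ≠ 2, so g is not injective, hence not bijective.
The image of g is {1, 2, 5, 6, 7}, which has 5 elements.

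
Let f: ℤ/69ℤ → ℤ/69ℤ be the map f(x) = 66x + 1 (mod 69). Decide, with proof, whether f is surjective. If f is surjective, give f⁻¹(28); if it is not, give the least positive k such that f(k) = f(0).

23

Recall that surjectivity means every element of the codomain has a preimage under f.
Since gcd(66, 69) = 3, we have 66x ≡ 0 (mod 3) for all x, so f(x) ≡ 1 (mod 3).
But 0 ≢ 1 (mod 3), so 0 ∈ ℤ/69ℤ has no preimage. Therefore f is not surjective.
Since f is not surjective, we find the least positive k with f(k) = f(0): this means 66k ≡ 0 (mod 69), i.e. 69 ∣ 66k. Since gcd(66, 69) = 3, dividing through by 3 this holds exactly when 23 ∣ 22k, and as gcd(22, 23) = 1, exactly when 23 ∣ k.
The smallest positive such k is 23.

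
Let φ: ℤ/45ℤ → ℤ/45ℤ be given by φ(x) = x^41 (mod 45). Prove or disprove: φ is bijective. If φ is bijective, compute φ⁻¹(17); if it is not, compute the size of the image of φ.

φ(0) = 0^41 = 0.
φ(15): Repeated squaring mod 45: 15^1 ≡ 15, 15^2 ≡ 15² = 225 ≡ 0, 15^4 ≡ 0² = 0, 15^8 ≡ 0² = 0, 15^16 ≡ 0² = 0, 15^32 ≡ 0² = 0. Since 41 = 32 + 8 + 1, 15^41 ≡ 0·0·15: 0·0 = 0, then 0·15 = 0. So 15^41 ≡ 0 (mod 45).
So φ(0) = φ(15) = 0 while 0 ≠ 15, therefore φ is not injective, hence not bijective.
Since φ is not bijective, we determine |image(φ)|. Computing x^41 mod 45 for each x (by repeated squaring, reducing mod 45 at every step), the values φ(0), φ(1), …, φ(44) are: 0, 1, 32, 18, 34, 20, 36, 22, 8, 9, 10, 41, 27, 43, 29, 0, 31, 17, 18, 19, 5, 36, 7, 38, 9, 40, 26, 27, 28, 14, 0, 16, 2, 18, 4, 35, 36, 37, 23, 9, 25, 11, 27, 13, 44.
The distinct values are {0, 1, 2, 4, 5, 7, 8, 9, 10, 11, 13, 14, 16, 17, 18, 19, 20, 22, 23, 25, 26, 27, 28, 29, 31, 32, 34, 35, 36, 37, 38, 40, 41, 43, 44}; there are 35 of them.

35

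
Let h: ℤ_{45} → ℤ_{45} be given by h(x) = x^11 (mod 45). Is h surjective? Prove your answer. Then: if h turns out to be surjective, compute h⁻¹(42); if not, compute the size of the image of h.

h(0) = 0^11 = 0.
h(15): Repeated squaring mod 45: 15^1 ≡ 15, 15^2 ≡ 15² = 225 ≡ 0, 15^4 ≡ 0² = 0, 15^8 ≡ 0² = 0. Since 11 = 8 + 2 + 1, 15^11 ≡ 0·0·15: 0·0 = 0, then 0·15 = 0. So 15^11 ≡ 0 (mod 45).
So h(0) = h(15) = 0 while 0 ≠ 15, therefore h is not injective.
A non-injective map from the 45-element set ℤ_{45} to itself takes at most 44 distinct values, so it cannot be surjective. Hence h is not surjective.
Since h is not surjective, we determine |image(h)|. Computing x^11 mod 45 for each x (by repeated squaring, reducing mod 45 at every step), the values h(0), h(1), …, h(44) are: 0, 1, 23, 27, 34, 20, 36, 13, 17, 9, 10, 41, 18, 7, 29, 0, 31, 8, 27, 19, 5, 36, 43, 2, 9, 40, 26, 18, 37, 14, 0, 16, 38, 27, 4, 35, 36, 28, 32, 9, 25, 11, 18, 22, 44.
The distinct values are {0, 1, 2, 4, 5, 7, 8, 9, 10, 11, 13, 14, 16, 17, 18, 19, 20, 22, 23, 25, 26, 27, 28, 29, 31, 32, 34, 35, 36, 37, 38, 40, 41, 43, 44}; there are 35 of them.

35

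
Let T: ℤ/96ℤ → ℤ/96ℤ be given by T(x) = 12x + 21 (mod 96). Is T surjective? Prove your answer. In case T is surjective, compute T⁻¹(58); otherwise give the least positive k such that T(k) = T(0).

8

Since gcd(12, 96) = 12, we have 12x ≡ 0 (mod 12) for all x, so T(x) ≡ 9 (mod 12).
But 0 ≢ 9 (mod 12), so 0 ∈ ℤ/96ℤ has no preimage. Hence T is not surjective.
Since T is not surjective, we find the least positive k with T(k) = T(0): this means 12k ≡ 0 (mod 96), i.e. 96 ∣ 12k. Since gcd(12, 96) = 12, dividing through by 12 this holds exactly when 8 ∣ k.
The smallest positive such k is 8.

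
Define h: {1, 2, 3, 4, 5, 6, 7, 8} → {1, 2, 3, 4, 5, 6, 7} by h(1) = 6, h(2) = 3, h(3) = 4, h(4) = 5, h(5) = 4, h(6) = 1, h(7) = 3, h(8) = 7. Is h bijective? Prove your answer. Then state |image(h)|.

h(3) = 4 = h(5) with 3 ≠ 5, so h is not injective, hence not bijective.
The image of h is {1, 3, 4, 5, 6, 7}, which has 6 elements.

6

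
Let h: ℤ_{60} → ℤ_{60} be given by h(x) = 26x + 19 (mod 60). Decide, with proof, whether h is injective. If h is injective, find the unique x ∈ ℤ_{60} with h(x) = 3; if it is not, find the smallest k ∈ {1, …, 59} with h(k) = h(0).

30

We have gcd(26, 60) = 2 > 1. Taking a = 0 and b = 30: h(0) = 19 and h(30) = 26·30 + 19 = 799 ≡ 19 (mod 60).
So h(0) = h(30) while 0 ≠ 30, therefore h is not injective.
Since h is not injective, we find the least positive k with h(k) = h(0): this means 26k ≡ 0 (mod 60), i.e. 60 ∣ 26k. Since gcd(26, 60) = 2, dividing through by 2 this holds exactly when 30 ∣ 13k, and as gcd(13, 30) = 1, exactly when 30 ∣ k.
The smallest positive such k is 30.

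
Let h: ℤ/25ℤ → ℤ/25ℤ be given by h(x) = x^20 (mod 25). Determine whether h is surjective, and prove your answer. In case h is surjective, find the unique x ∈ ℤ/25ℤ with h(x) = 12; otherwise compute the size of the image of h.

h(1) = 1^20 = 1.
h(2): Repeated squaring mod 25: 2^1 ≡ 2, 2^2 ≡ 2² = 4, 2^4 ≡ 4² = 16, 2^8 ≡ 16² = 256 ≡ 6, 2^16 ≡ 6² = 36 ≡ 11. Since 20 = 16 + 4, 2^20 ≡ 11·16: 11·16 = 176 ≡ 1. So 2^20 ≡ 1 (mod 25).
So h(1) = h(2) = 1 while 1 ≠ 2, hence h is not injective.
A non-injective map from the 25-element set ℤ/25ℤ to itself takes at most 24 distinct values, so it cannot be surjective. Therefore h is not surjective.
Since h is not surjective, we determine |image(h)|. Computing x^20 mod 25 for each x (by repeated squaring, reducing mod 25 at every step), the values h(0), h(1), …, h(24) are: 0, 1, 1, 1, 1, 0, 1, 1, 1, 1, 0, 1, 1, 1, 1, 0, 1, 1, 1, 1, 0, 1, 1, 1, 1.
The distinct values are {0, 1}; there are 2 of them.

2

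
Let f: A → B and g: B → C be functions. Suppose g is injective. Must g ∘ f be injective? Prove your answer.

No. Take A = {0, 1}, B = C = {0, 1, 2, 3, 4, 5}, f(0) = f(1) = 0, and g = identity (injective).
Then (g ∘ f)(0) = (g ∘ f)(1) = 0 with 0 ≠ 1, so g ∘ f is not injective.

not injective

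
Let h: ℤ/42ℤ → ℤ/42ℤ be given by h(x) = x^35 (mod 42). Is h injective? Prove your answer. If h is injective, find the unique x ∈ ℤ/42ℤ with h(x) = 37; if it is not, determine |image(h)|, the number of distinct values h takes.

25

Computing x^35 mod 42 for each x (by repeated squaring, reducing mod 42 at every step), the values h(0), h(1), …, h(41) are: 0, 1, 32, 33, 16, 17, 6, 7, 8, 39, 40, 23, 24, 13, 14, 15, 4, 5, 30, 31, 20, 21, 22, 11, 12, 37, 38, 27, 28, 29, 18, 19, 2, 3, 34, 35, 36, 25, 26, 9, 10, 41.
Every element of ℤ/42ℤ appears exactly once in this list, so h is a bijection, and in particular injective.
Since h is injective, we read off the preimage of 37 from the same table: h(25) = 37, so h⁻¹(37) = 25.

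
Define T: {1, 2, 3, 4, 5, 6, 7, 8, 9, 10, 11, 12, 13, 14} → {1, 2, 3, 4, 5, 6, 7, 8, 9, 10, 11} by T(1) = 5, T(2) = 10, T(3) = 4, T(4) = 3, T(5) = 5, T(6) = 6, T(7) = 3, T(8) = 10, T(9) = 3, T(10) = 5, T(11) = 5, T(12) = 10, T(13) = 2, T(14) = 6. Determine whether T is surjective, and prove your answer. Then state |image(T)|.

6

No element maps to 1, so T is not surjective.
The image of T is {2, 3, 4, 5, 6, 10}, which has 6 elements.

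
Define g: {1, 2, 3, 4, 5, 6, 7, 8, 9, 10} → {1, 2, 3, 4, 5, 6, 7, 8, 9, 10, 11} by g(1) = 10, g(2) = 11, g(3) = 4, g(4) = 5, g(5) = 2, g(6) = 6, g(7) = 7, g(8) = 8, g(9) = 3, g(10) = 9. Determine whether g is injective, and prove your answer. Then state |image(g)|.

The values g(1), …, g(10) are 10, 11, 4, 5, 2, 6, 7, 8, 3, 9 — all distinct.
So g(u) = g(v) only when u = v, and g is injective.
The image of g is {2, 3, 4, 5, 6, 7, 8, 9, 10, 11}, which has 10 elements.

10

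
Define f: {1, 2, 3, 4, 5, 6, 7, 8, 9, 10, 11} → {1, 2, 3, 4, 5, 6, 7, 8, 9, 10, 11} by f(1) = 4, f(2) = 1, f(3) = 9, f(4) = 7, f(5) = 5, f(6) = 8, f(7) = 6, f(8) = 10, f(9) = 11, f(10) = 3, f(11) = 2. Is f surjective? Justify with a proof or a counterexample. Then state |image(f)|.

Every element of the codomain has a preimage: 1 = f(2), 2 = f(11), 3 = f(10), 4 = f(1), 5 = f(5), 6 = f(7), 7 = f(4), 8 = f(6), 9 = f(3), 10 = f(8), 11 = f(9).
So f is surjective.
The image of f is {1, 2, 3, 4, 5, 6, 7, 8, 9, 10, 11}, which has 11 elements.

11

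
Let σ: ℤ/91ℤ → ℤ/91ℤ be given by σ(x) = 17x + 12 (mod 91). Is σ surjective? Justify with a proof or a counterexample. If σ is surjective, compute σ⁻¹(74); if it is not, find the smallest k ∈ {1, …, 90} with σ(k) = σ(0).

Since gcd(17, 91) = 1, 17 is invertible modulo 91. Euclid's algorithm: 91 = 5·17 + 6, 17 = 2·6 + 5, 6 = 1·5 + 1; back-substituting gives 1 = 75·17 − 14·91, so 17⁻¹ ≡ 75 (mod 91).
Then y ↦ 75(y − 12) is a two-sided inverse to σ, so every y ∈ ℤ/91ℤ has a preimage.
Thus σ is surjective.
Since σ is surjective, we compute σ⁻¹(74): solve 17x + 12 ≡ 74 (mod 91), i.e. 17x ≡ 62 (mod 91).
Multiplying by 17⁻¹ = 75 gives x ≡ 75·62 = 4650 = 51·91 + 9 ≡ 9 (mod 91).
Check: σ(9) = 17·9 + 12 = 165 = 1·91 + 74 ≡ 74 (mod 91).

9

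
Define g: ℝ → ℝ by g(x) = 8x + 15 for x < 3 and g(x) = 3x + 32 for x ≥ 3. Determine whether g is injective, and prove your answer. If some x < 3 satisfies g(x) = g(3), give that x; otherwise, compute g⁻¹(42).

10/3

Both pieces are strictly increasing (slopes 8 and 3), so each is injective on its own interval.
The left piece maps (−∞, 3) onto (−∞, 39); the right piece maps [3, ∞) onto [41, ∞).
These images are disjoint, so no value is attained by both pieces. Thus g is injective.
Because the two images are disjoint, no x < 3 has g(x) = g(3), so we compute g⁻¹(42): 42 lies in [41, ∞), so solve 3x + 32 = 42: x = (42 − 32)/3 = 10/3.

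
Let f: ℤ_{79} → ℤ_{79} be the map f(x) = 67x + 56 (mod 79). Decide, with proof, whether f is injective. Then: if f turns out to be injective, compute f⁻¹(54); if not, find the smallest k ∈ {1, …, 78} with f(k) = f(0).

66

Suppose f(x_1) = f(x_2) in ℤ_{79}. Then 67x_1 + 56 ≡ 67x_2 + 56 (mod 79), therefore 67(x_1 − x_2) ≡ 0 (mod 79).
Since gcd(67, 79) = 1, 67 is invertible modulo 79, so x_1 − x_2 ≡ 0 (mod 79), i.e. x_1 = x_2.
Thus f is injective.
We now compute 67⁻¹ mod 79 explicitly. Euclid's algorithm: 79 = 1·67 + 12, 67 = 5·12 + 7, 12 = 1·7 + 5, 7 = 1·5 + 2, 5 = 2·2 + 1; back-substituting gives 1 = 46·67 − 39·79, so 67⁻¹ ≡ 46 (mod 79).
Since f is injective, we find f⁻¹(54): we need 67x ≡ 54 − 56 ≡ 77 (mod 79). Using 67⁻¹ = 46: x ≡ 46·77 = 3542 = 44·79 + 66, so x = 66.
Check: f(66) = 67·66 + 56 = 4478 = 56·79 + 54 ≡ 54 (mod 79).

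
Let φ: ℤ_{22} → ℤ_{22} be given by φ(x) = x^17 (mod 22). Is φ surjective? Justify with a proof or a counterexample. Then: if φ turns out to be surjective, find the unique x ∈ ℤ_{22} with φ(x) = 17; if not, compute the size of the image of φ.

Computing x^17 mod 22 for each x (by repeated squaring, reducing mod 22 at every step), the values φ(0), φ(1), …, φ(21) are: 0, 1, 18, 9, 16, 3, 8, 17, 2, 15, 10, 11, 12, 7, 20, 5, 14, 19, 6, 13, 4, 21.
Every element of ℤ_{22} appears exactly once in this list, so φ is a bijection, and in particular surjective.
Since φ is surjective, we read off the preimage of 17 from the same table: φ(7) = 17, so φ⁻¹(17) = 7.

7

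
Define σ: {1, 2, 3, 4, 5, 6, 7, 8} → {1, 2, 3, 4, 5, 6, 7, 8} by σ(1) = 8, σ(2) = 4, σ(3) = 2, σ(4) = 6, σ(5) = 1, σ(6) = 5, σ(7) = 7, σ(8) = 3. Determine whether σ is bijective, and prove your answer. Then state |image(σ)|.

The values 8, 4, 2, 6, 1, 5, 7, 3 are a permutation of {1, 2, 3, 4, 5, 6, 7, 8}: each element appears exactly once.
So σ is injective and surjective, hence bijective.
The image of σ is {1, 2, 3, 4, 5, 6, 7, 8}, which has 8 elements.

8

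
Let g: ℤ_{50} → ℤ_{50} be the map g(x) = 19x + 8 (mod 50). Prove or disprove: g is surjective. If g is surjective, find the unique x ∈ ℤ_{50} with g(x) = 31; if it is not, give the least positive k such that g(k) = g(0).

17

Since gcd(19, 50) = 1, 19 is invertible modulo 50. Euclid's algorithm: 50 = 2·19 + 12, 19 = 1·12 + 7, 12 = 1·7 + 5, 7 = 1·5 + 2, 5 = 2·2 + 1; back-substituting gives 1 = 29·19 − 11·50, so 19⁻¹ ≡ 29 (mod 50).
Then y ↦ 29(y − 8) is a two-sided inverse to g, so every y ∈ ℤ_{50} has a preimage.
Thus g is surjective.
Since g is surjective, we compute g⁻¹(31): solve 19x + 8 ≡ 31 (mod 50), i.e. 19x ≡ 23 (mod 50).
Multiplying by 19⁻¹ = 29 gives x ≡ 29·23 = 667 = 13·50 + 17 ≡ 17 (mod 50).
Check: g(17) = 19·17 + 8 = 331 = 6·50 + 31 ≡ 31 (mod 50).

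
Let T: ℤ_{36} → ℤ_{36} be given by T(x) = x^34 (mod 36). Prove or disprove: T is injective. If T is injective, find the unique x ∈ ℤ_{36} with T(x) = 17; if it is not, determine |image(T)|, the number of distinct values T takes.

8

T(0) = 0^34 = 0.
T(6): Repeated squaring mod 36: 6^1 ≡ 6, 6^2 ≡ 6² = 36 ≡ 0, 6^4 ≡ 0² = 0, 6^8 ≡ 0² = 0, 6^16 ≡ 0² = 0, 6^32 ≡ 0² = 0. Since 34 = 32 + 2, 6^34 ≡ 0·0: 0·0 = 0. So 6^34 ≡ 0 (mod 36).
So T(0) = T(6) = 0 while 0 ≠ 6, therefore T is not injective.
Since T is not injective, we determine |image(T)|. Computing x^34 mod 36 for each x (by repeated squaring, reducing mod 36 at every step), the values T(0), T(1), …, T(35) are: 0, 1, 16, 9, 4, 13, 0, 25, 28, 9, 28, 25, 0, 13, 4, 9, 16, 1, 0, 1, 16, 9, 4, 13, 0, 25, 28, 9, 28, 25, 0, 13, 4, 9, 16, 1.
The distinct values are {0, 1, 4, 9, 13, 16, 25, 28}; there are 8 of them.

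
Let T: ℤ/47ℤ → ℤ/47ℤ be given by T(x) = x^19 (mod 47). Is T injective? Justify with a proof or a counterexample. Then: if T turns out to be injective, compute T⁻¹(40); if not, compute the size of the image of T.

41

Since 47 is prime, the nonzero elements of ℤ/47ℤ form a cyclic group of order 46.
As gcd(19, 46) = 1, raising to the 19th power is a bijection on this group: if u^19 ≡ v^19 then (uv^{−1})^19 = 1, and the only element of order dividing gcd(19, 46) = 1 is 1, so u = v.
With T(0) = 0 this makes T injective on all of ℤ/47ℤ, hence bijective (finite equal-size domain and codomain). In particular T is injective.
Since T is injective, we find the preimage of 40. The inverse of x ↦ x^19 on (ℤ/47ℤ)^× is x ↦ x^17, because 19·17 = 323 = 7·46 + 1 ≡ 1 (mod 46) and x^{46} = 1 for x ≠ 0 (Fermat). So T⁻¹(40) = 40^17 mod 47.
Repeated squaring mod 47: 40^1 ≡ 40, 40^2 ≡ 40² = 1600 ≡ 2, 40^4 ≡ 2² = 4, 40^8 ≡ 4² = 16, 40^16 ≡ 16² = 256 ≡ 21. Since 17 = 16 + 1, 40^17 ≡ 21·40: 21·40 = 840 ≡ 41. So 40^17 ≡ 41 (mod 47).
Hence T⁻¹(40) = 41.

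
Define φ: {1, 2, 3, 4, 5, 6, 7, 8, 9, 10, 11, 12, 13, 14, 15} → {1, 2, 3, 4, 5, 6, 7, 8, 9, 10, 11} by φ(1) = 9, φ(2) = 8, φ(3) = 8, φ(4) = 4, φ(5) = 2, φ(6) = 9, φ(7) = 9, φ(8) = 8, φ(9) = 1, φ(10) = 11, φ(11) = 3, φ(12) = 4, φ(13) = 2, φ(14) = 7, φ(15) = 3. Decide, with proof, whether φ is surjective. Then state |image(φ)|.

8

No element maps to 5, so φ is not surjective.
The image of φ is {1, 2, 3, 4, 7, 8, 9, 11}, which has 8 elements.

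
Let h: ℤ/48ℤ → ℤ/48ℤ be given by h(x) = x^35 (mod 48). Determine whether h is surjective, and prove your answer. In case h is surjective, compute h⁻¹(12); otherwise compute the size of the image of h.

27

h(0) = 0^35 = 0.
h(6): Repeated squaring mod 48: 6^1 ≡ 6, 6^2 ≡ 6² = 36, 6^4 ≡ 36² = 1296 ≡ 0, 6^8 ≡ 0² = 0, 6^16 ≡ 0² = 0, 6^32 ≡ 0² = 0. Since 35 = 32 + 2 + 1, 6^35 ≡ 0·36·6: 0·36 = 0, then 0·6 = 0. So 6^35 ≡ 0 (mod 48).
So h(0) = h(6) = 0 while 0 ≠ 6, therefore h is not injective.
A non-injective map from the 48-element set ℤ/48ℤ to itself takes at most 47 distinct values, so it cannot be surjective. So h is not surjective.
Since h is not surjective, we determine |image(h)|. Computing x^35 mod 48 for each x (by repeated squaring, reducing mod 48 at every step), the values h(0), h(1), …, h(47) are: 0, 1, 32, 27, 16, 29, 0, 7, 32, 9, 16, 35, 0, 37, 32, 15, 16, 17, 0, 43, 32, 45, 16, 23, 0, 25, 32, 3, 16, 5, 0, 31, 32, 33, 16, 11, 0, 13, 32, 39, 16, 41, 0, 19, 32, 21, 16, 47.
The distinct values are {0, 1, 3, 5, 7, 9, 11, 13, 15, 16, 17, 19, 21, 23, 25, 27, 29, 31, 32, 33, 35, 37, 39, 41, 43, 45, 47}; there are 27 of them.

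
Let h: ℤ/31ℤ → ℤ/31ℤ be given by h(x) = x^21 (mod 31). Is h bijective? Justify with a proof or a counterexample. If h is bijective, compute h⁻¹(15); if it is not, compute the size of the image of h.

h(1) = 1^21 = 1.
h(5): Repeated squaring mod 31: 5^1 ≡ 5, 5^2 ≡ 5² = 25, 5^4 ≡ 25² = 625 ≡ 5, 5^8 ≡ 5² = 25, 5^16 ≡ 25² = 625 ≡ 5. Since 21 = 16 + 4 + 1, 5^21 ≡ 5·5·5: 5·5 = 25, then 25·5 = 125 ≡ 1. So 5^21 ≡ 1 (mod 31).
So h(1) = h(5) = 1 while 1 ≠ 5, hence h is not injective, hence not bijective.
Since h is not bijective, we determine |image(h)|. Computing x^21 mod 31 for each x (by repeated squaring, reducing mod 31 at every step), the values h(0), h(1), …, h(30) are: 0, 1, 2, 15, 4, 1, 30, 4, 8, 8, 2, 27, 29, 15, 8, 15, 16, 23, 16, 2, 4, 29, 23, 23, 27, 1, 30, 27, 16, 29, 30.
The distinct values are {0, 1, 2, 4, 8, 15, 16, 23, 27, 29, 30}; there are 11 of them.

11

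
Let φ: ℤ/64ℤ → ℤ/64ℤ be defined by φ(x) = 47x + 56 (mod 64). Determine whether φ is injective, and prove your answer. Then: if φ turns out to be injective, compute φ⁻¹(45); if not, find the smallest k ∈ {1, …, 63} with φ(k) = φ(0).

27

Recall that φ is injective if φ(a) = φ(b) implies a = b.
If φ(a) = φ(b), then 47a ≡ 47b (mod 64). Because gcd(47, 64) = 1, we may cancel 47 to get a ≡ b (mod 64).
Hence φ is injective.
We now compute 47⁻¹ mod 64 explicitly. Euclid's algorithm: 64 = 1·47 + 17, 47 = 2·17 + 13, 17 = 1·13 + 4, 13 = 3·4 + 1; back-substituting gives 1 = 15·47 − 11·64, so 47⁻¹ ≡ 15 (mod 64).
Since φ is injective, we find φ⁻¹(45): we need 47x ≡ 45 − 56 ≡ 53 (mod 64). Using 47⁻¹ = 15: x ≡ 15·53 = 795 = 12·64 + 27, so x = 27.
Check: φ(27) = 47·27 + 56 = 1325 = 20·64 + 45 ≡ 45 (mod 64).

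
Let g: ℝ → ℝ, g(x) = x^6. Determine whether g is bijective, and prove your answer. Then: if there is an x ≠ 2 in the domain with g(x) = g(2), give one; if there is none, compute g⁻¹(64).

-2

g(2) = 64 = (−2)^6 = g(−2) (since 6 is even), with 2 ≠ −2. So g is not injective, hence not bijective.
For the follow-up, such an x exists: taking x = −2 ∈ ℝ gives g(−2) = 64 = g(2) with −2 ≠ 2.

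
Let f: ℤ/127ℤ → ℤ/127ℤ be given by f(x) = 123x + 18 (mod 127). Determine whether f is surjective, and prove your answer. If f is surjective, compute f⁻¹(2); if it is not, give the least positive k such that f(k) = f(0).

Since gcd(123, 127) = 1, 123 is invertible modulo 127. Euclid's algorithm: 127 = 1·123 + 4, 123 = 30·4 + 3, 4 = 1·3 + 1; back-substituting gives 1 = 95·123 − 92·127, so 123⁻¹ ≡ 95 (mod 127).
For any y ∈ ℤ/127ℤ, x = 95(y − 18) mod 127 satisfies f(x) = 123·95(y − 18) + 18 ≡ y (since 123·95 ≡ 1 mod 127). So every y has a preimage.
Hence f is surjective.
Since f is surjective, we find f⁻¹(2): we need 123x ≡ 2 − 18 ≡ 111 (mod 127). Using 123⁻¹ = 95: x ≡ 95·111 = 10545 = 83·127 + 4, so x = 4.
Check: f(4) = 123·4 + 18 = 510 = 4·127 + 2 ≡ 2 (mod 127).

4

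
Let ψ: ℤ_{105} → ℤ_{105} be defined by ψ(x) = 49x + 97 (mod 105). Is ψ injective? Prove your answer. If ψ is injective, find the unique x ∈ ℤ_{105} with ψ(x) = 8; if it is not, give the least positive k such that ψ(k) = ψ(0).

15

Recall that ψ is injective when ψ(x_1) = ψ(x_2) forces x_1 = x_2.
We have gcd(49, 105) = 7 > 1. Taking x_1 = 0 and x_2 = 15: ψ(0) = 97 and ψ(15) = 49·15 + 97 = 832 ≡ 97 (mod 105).
So ψ(0) = ψ(15) while 0 ≠ 15, thus ψ is not injective.
Since ψ is not injective, we find the least positive k with ψ(k) = ψ(0): this means 49k ≡ 0 (mod 105), i.e. 105 ∣ 49k. Since gcd(49, 105) = 7, dividing through by 7 this holds exactly when 15 ∣ 7k, and as gcd(7, 15) = 1, exactly when 15 ∣ k.
The smallest positive such k is 15.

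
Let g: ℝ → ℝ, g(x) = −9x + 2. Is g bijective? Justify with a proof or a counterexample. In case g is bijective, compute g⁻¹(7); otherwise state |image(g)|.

Recall: g is injective if g(u) = g(v) implies u = v.
Suppose g(u) = g(v). Then −9u + 2 = −9v + 2, therefore −9u = −9v, hence u = v.
For any y ∈ ℝ, x = (y − 2)/(−9) satisfies g(x) = y.
Thus g is bijective.
Since g is bijective, we compute g⁻¹(7) = (7 − 2)/(−9) = −5/9.

-5/9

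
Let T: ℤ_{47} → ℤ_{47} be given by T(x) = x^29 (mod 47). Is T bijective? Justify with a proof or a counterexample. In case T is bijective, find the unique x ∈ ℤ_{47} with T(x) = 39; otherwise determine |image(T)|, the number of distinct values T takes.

Since 47 is prime, the nonzero elements of ℤ_{47} form a cyclic group of order 46.
As gcd(29, 46) = 1, raising to the 29th power is a bijection on this group: if s^29 ≡ t^29 then (st^{−1})^29 = 1, and the only element of order dividing gcd(29, 46) = 1 is 1, so s = t.
With T(0) = 0 this makes T injective on all of ℤ_{47}, hence bijective (finite equal-size domain and codomain). In particular T is bijective.
Since T is bijective, we find the preimage of 39. The inverse of x ↦ x^29 on (ℤ_{47})^× is x ↦ x^27, because 29·27 = 783 = 17·46 + 1 ≡ 1 (mod 46) and x^{46} = 1 for x ≠ 0 (Fermat). So T⁻¹(39) = 39^27 mod 47.
Repeated squaring mod 47: 39^1 ≡ 39, 39^2 ≡ 39² = 1521 ≡ 17, 39^4 ≡ 17² = 289 ≡ 7, 39^8 ≡ 7² = 49 ≡ 2, 39^16 ≡ 2² = 4. Since 27 = 16 + 8 + 2 + 1, 39^27 ≡ 4·2·17·39: 4·2 = 8, then 8·17 = 136 ≡ 42, then 42·39 = 1638 ≡ 40. So 39^27 ≡ 40 (mod 47).
Hence T⁻¹(39) = 40.

40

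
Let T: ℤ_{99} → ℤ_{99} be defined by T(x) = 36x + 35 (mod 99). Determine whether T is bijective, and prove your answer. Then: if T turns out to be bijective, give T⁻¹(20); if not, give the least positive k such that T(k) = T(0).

11

We have gcd(36, 99) = 9 > 1. Taking u = 0 and v = 11: T(0) = 35 and T(11) = 36·11 + 35 = 431 ≡ 35 (mod 99).
So T(0) = T(11) while 0 ≠ 11, therefore T is not injective, hence not bijective.
Since T is not bijective, we find the least positive k with T(k) = T(0): this means 36k ≡ 0 (mod 99), i.e. 99 ∣ 36k. Since gcd(36, 99) = 9, dividing through by 9 this holds exactly when 11 ∣ 4k, and as gcd(4, 11) = 1, exactly when 11 ∣ k.
The smallest positive such k is 11.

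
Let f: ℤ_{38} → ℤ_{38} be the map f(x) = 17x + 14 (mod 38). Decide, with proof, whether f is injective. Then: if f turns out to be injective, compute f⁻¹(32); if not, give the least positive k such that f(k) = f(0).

10

Suppose f(a) = f(b) in ℤ_{38}. Then 17a + 14 ≡ 17b + 14 (mod 38), therefore 17(a − b) ≡ 0 (mod 38).
Since gcd(17, 38) = 1, 17 is invertible modulo 38, hence a − b ≡ 0 (mod 38), i.e. a = b.
So f is injective.
We now compute 17⁻¹ mod 38 explicitly. Euclid's algorithm: 38 = 2·17 + 4, 17 = 4·4 + 1; back-substituting gives 1 = 9·17 − 4·38, so 17⁻¹ ≡ 9 (mod 38).
Since f is injective, we compute f⁻¹(32): solve 17x + 14 ≡ 32 (mod 38), i.e. 17x ≡ 18 (mod 38).
Multiplying by 17⁻¹ = 9 gives x ≡ 9·18 = 162 = 4·38 + 10 ≡ 10 (mod 38).
Check: f(10) = 17·10 + 14 = 184 = 4·38 + 32 ≡ 32 (mod 38).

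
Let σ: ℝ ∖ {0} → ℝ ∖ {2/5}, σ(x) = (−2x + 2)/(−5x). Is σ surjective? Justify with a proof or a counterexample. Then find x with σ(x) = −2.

1/6

For any y ≠ 2/5, solving y(−5x) = −2x + 2 for x gives a well-defined x ≠ 0. So σ is surjective.
Solving σ(x) = −2: cross-multiplying gives −2x + 2 = −2(−5x), which rearranges to −12x = −2, so x = 1/6.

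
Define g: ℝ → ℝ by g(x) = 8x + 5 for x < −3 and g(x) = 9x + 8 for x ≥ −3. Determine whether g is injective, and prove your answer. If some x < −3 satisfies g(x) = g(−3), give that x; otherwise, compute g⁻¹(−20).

-25/8

Both pieces are strictly increasing (slopes 8 and 9), so each is injective on its own interval.
The left piece maps (−∞, −3) onto (−∞, −19); the right piece maps [−3, ∞) onto [−19, ∞).
These images are disjoint, so no value is attained by both pieces. So g is injective.
Because the two images are disjoint, no x < −3 has g(x) = g(−3), so we compute g⁻¹(−20): −20 lies in (−∞, −19), so solve 8x + 5 = −20: x = (−20 − 5)/8 = −25/8.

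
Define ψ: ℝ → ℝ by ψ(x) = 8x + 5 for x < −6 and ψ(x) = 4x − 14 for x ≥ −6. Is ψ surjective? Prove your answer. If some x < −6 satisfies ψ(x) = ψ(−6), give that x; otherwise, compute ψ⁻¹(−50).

Both pieces are strictly increasing (slopes 8 and 4), so each is injective on its own interval.
The left piece maps (−∞, −6) onto (−∞, −43); the right piece maps [−6, ∞) onto [−38, ∞).
The union (−∞, −43) ∪ [−38, ∞) omits the interval between −43 and −38; in particular −43 has no preimage. So ψ is not surjective.
Because the two images are disjoint, no x < −6 has ψ(x) = ψ(−6), so we compute ψ⁻¹(−50): −50 lies in (−∞, −43), so solve 8x + 5 = −50: x = (−50 − 5)/8 = −55/8.

-55/8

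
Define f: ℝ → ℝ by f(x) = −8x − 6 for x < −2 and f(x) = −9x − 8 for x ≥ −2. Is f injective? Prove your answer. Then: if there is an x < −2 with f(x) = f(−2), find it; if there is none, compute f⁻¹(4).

-4/3

Both pieces are strictly decreasing (slopes −8 and −9), so each is injective on its own interval.
The left piece maps (−∞, −2) onto (10, ∞); the right piece maps [−2, ∞) onto (−∞, 10].
These images are disjoint, so no value is attained by both pieces. Hence f is injective.
Because the two images are disjoint, no x < −2 has f(x) = f(−2), so we compute f⁻¹(4): 4 lies in (−∞, 10], so solve −9x − 8 = 4: x = (4 + 8)/(−9) = −4/3.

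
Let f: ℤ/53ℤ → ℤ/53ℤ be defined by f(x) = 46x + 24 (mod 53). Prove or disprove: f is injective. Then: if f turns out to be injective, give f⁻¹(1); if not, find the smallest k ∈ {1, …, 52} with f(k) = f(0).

Recall: injectivity means: for all s, t in the domain, f(s) = f(t) implies s = t.
Suppose f(s) = f(t) in ℤ/53ℤ. Then 46s + 24 ≡ 46t + 24 (mod 53), hence 46(s − t) ≡ 0 (mod 53).
Since gcd(46, 53) = 1, 46 is invertible modulo 53, thus s − t ≡ 0 (mod 53), i.e. s = t.
Therefore f is injective.
We now compute 46⁻¹ mod 53 explicitly. Euclid's algorithm: 53 = 1·46 + 7, 46 = 6·7 + 4, 7 = 1·4 + 3, 4 = 1·3 + 1; back-substituting gives 1 = 15·46 − 13·53, so 46⁻¹ ≡ 15 (mod 53).
Since f is injective, we compute f⁻¹(1): solve 46x + 24 ≡ 1 (mod 53), i.e. 46x ≡ 30 (mod 53).
Multiplying by 46⁻¹ = 15 gives x ≡ 15·30 = 450 = 8·53 + 26 ≡ 26 (mod 53).
Check: f(26) = 46·26 + 24 = 1220 = 23·53 + 1 ≡ 1 (mod 53).

26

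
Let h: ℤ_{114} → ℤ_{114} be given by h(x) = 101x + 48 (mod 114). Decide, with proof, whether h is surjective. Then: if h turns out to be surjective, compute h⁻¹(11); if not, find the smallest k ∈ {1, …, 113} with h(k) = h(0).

73

Since gcd(101, 114) = 1, 101 is invertible modulo 114. Euclid's algorithm: 114 = 1·101 + 13, 101 = 7·13 + 10, 13 = 1·10 + 3, 10 = 3·3 + 1; back-substituting gives 1 = 35·101 − 31·114, so 101⁻¹ ≡ 35 (mod 114).
For any y ∈ ℤ_{114}, x = 35(y − 48) mod 114 satisfies h(x) = 101·35(y − 48) + 48 ≡ y (since 101·35 ≡ 1 mod 114). So every y has a preimage.
So h is surjective.
Since h is surjective, we find h⁻¹(11): we need 101x ≡ 11 − 48 ≡ 77 (mod 114). Using 101⁻¹ = 35: x ≡ 35·77 = 2695 = 23·114 + 73, so x = 73.
Check: h(73) = 101·73 + 48 = 7421 = 65·114 + 11 ≡ 11 (mod 114).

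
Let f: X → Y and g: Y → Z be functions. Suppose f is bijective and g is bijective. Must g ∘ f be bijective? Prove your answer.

Injectivity: if g(f(a)) = g(f(b)) then f(a) = f(b) (g injective) so a = b (f injective).
Surjectivity: for c ∈ Z pick b with g(b) = c, then a with f(a) = b; then (g ∘ f)(a) = c.
So g ∘ f is bijective.

bijective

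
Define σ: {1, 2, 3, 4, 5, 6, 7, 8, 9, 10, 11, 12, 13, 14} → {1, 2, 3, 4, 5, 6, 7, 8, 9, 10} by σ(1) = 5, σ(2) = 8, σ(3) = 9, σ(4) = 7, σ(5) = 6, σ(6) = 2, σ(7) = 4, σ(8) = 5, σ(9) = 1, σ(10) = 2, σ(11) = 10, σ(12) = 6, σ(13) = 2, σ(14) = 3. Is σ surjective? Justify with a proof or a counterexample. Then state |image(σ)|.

Every element of the codomain has a preimage: 1 = σ(9), 2 = σ(6), 3 = σ(14), 4 = σ(7), 5 = σ(1), 6 = σ(5), 7 = σ(4), 8 = σ(2), 9 = σ(3), 10 = σ(11).
Hence σ is surjective.
The image of σ is {1, 2, 3, 4, 5, 6, 7, 8, 9, 10}, which has 10 elements.

10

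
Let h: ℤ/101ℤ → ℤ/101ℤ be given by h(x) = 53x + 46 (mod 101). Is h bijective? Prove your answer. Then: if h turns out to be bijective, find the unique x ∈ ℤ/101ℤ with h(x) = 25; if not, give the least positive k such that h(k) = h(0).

If h(a) = h(b), then 53a ≡ 53b (mod 101). Because gcd(53, 101) = 1, we may cancel 53 to get a ≡ b (mod 101).
We now compute 53⁻¹ mod 101 explicitly. Euclid's algorithm: 101 = 1·53 + 48, 53 = 1·48 + 5, 48 = 9·5 + 3, 5 = 1·3 + 2, 3 = 1·2 + 1; back-substituting gives 1 = 61·53 − 32·101, so 53⁻¹ ≡ 61 (mod 101).
For any y ∈ ℤ/101ℤ, x = 61(y − 46) mod 101 satisfies h(x) = 53·61(y − 46) + 46 ≡ y (since 53·61 ≡ 1 mod 101). So every y has a preimage.
Therefore h is bijective.
Since h is bijective, we compute h⁻¹(25): solve 53x + 46 ≡ 25 (mod 101), i.e. 53x ≡ 80 (mod 101).
Multiplying by 53⁻¹ = 61 gives x ≡ 61·80 = 4880 = 48·101 + 32 ≡ 32 (mod 101).
Check: h(32) = 53·32 + 46 = 1742 = 17·101 + 25 ≡ 25 (mod 101).

32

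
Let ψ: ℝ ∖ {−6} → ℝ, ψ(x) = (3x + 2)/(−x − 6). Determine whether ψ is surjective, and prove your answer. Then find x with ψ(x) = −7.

If ψ(x) = −3, cross-multiplying gives −1(3x + 2) = 3(−x − 6), which simplifies to −2 = −18 — false.  So −3 has no preimage and ψ is not surjective.
Solving ψ(x) = −7: cross-multiplying gives 3x + 2 = −7(−x − 6), which rearranges to −4x = 40, so x = −10.

-10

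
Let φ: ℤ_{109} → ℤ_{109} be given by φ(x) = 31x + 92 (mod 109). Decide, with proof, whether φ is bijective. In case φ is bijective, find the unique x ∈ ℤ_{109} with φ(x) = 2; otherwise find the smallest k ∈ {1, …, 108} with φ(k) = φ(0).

Recall that injectivity means: for all a, b in the domain, φ(a) = φ(b) implies a = b.
If φ(a) = φ(b), then 31a ≡ 31b (mod 109). Because gcd(31, 109) = 1, we may cancel 31 to get a ≡ b (mod 109).
We now compute 31⁻¹ mod 109 explicitly. Euclid's algorithm: 109 = 3·31 + 16, 31 = 1·16 + 15, 16 = 1·15 + 1; back-substituting gives 1 = 102·31 − 29·109, so 31⁻¹ ≡ 102 (mod 109).
Then y ↦ 102(y − 92) is a two-sided inverse to φ, so every y ∈ ℤ_{109} has a preimage.
Thus φ is bijective.
Since φ is bijective, we compute φ⁻¹(2): solve 31x + 92 ≡ 2 (mod 109), i.e. 31x ≡ 19 (mod 109).
Multiplying by 31⁻¹ = 102 gives x ≡ 102·19 = 1938 = 17·109 + 85 ≡ 85 (mod 109).
Check: φ(85) = 31·85 + 92 = 2727 = 25·109 + 2 ≡ 2 (mod 109).

85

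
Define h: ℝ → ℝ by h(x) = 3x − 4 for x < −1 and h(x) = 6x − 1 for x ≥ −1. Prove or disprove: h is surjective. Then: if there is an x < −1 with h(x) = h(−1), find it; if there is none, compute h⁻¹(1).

1/3

Both pieces are strictly increasing (slopes 3 and 6), so each is injective on its own interval.
The left piece maps (−∞, −1) onto (−∞, −7); the right piece maps [−1, ∞) onto [−7, ∞).
These images together cover ℝ, so h is surjective.
Because the two images are disjoint, no x < −1 has h(x) = h(−1), so we compute h⁻¹(1): 1 lies in [−7, ∞), so solve 6x − 1 = 1: x = (1 + 1)/6 = 1/3.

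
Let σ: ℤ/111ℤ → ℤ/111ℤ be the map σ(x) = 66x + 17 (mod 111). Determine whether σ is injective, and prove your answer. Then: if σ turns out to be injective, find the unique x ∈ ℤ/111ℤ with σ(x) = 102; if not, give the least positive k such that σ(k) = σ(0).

We have gcd(66, 111) = 3 > 1. Taking a = 0 and b = 37: σ(0) = 17 and σ(37) = 66·37 + 17 = 2459 ≡ 17 (mod 111).
So σ(0) = σ(37) while 0 ≠ 37, thus σ is not injective.
Since σ is not injective, we find the least positive k with σ(k) = σ(0): this means 66k ≡ 0 (mod 111), i.e. 111 ∣ 66k. Since gcd(66, 111) = 3, dividing through by 3 this holds exactly when 37 ∣ 22k, and as gcd(22, 37) = 1, exactly when 37 ∣ k.
The smallest positive such k is 37.

37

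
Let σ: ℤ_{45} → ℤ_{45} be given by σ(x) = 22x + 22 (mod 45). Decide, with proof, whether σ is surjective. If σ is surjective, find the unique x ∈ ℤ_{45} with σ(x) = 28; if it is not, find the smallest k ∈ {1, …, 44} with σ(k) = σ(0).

Since gcd(22, 45) = 1, 22 is invertible modulo 45. Euclid's algorithm: 45 = 2·22 + 1; back-substituting gives 1 = 43·22 − 21·45, so 22⁻¹ ≡ 43 (mod 45).
Then y ↦ 43(y − 22) is a two-sided inverse to σ, so every y ∈ ℤ_{45} has a preimage.
Therefore σ is surjective.
Since σ is surjective, we find σ⁻¹(28): we need 22x ≡ 28 − 22 ≡ 6 (mod 45). Using 22⁻¹ = 43: x ≡ 43·6 = 258 = 5·45 + 33, so x = 33.
Check: σ(33) = 22·33 + 22 = 748 = 16·45 + 28 ≡ 28 (mod 45).

33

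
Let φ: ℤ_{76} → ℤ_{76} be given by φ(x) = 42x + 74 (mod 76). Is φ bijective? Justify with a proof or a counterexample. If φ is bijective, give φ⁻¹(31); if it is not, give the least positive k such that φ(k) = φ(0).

38

We have gcd(42, 76) = 2 > 1. Taking a = 0 and b = 38: φ(0) = 74 and φ(38) = 42·38 + 74 = 1670 ≡ 74 (mod 76).
So φ(0) = φ(38) while 0 ≠ 38, hence φ is not injective, hence not bijective.
Since φ is not bijective, we find the least positive k with φ(k) = φ(0): this means 42k ≡ 0 (mod 76), i.e. 76 ∣ 42k. Since gcd(42, 76) = 2, dividing through by 2 this holds exactly when 38 ∣ 21k, and as gcd(21, 38) = 1, exactly when 38 ∣ k.
The smallest positive such k is 38.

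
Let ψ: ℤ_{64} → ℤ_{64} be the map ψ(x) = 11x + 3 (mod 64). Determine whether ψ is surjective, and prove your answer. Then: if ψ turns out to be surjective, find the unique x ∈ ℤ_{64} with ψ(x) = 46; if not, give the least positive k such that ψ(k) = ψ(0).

Since gcd(11, 64) = 1, 11 is invertible modulo 64. Euclid's algorithm: 64 = 5·11 + 9, 11 = 1·9 + 2, 9 = 4·2 + 1; back-substituting gives 1 = 35·11 − 6·64, so 11⁻¹ ≡ 35 (mod 64).
For any y ∈ ℤ_{64}, x = 35(y − 3) mod 64 satisfies ψ(x) = 11·35(y − 3) + 3 ≡ y (since 11·35 ≡ 1 mod 64). So every y has a preimage.
Therefore ψ is surjective.
Since ψ is surjective, we compute ψ⁻¹(46): solve 11x + 3 ≡ 46 (mod 64), i.e. 11x ≡ 43 (mod 64).
Multiplying by 11⁻¹ = 35 gives x ≡ 35·43 = 1505 = 23·64 + 33 ≡ 33 (mod 64).
Check: ψ(33) = 11·33 + 3 = 366 = 5·64 + 46 ≡ 46 (mod 64).

33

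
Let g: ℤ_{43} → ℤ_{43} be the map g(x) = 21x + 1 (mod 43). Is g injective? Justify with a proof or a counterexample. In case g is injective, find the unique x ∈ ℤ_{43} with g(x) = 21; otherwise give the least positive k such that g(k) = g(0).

Suppose g(a) = g(b) in ℤ_{43}. Then 21a + 1 ≡ 21b + 1 (mod 43), hence 21(a − b) ≡ 0 (mod 43).
Since gcd(21, 43) = 1, 21 is invertible modulo 43, so a − b ≡ 0 (mod 43), i.e. a = b.
Therefore g is injective.
We now compute 21⁻¹ mod 43 explicitly. Euclid's algorithm: 43 = 2·21 + 1; back-substituting gives 1 = 41·21 − 20·43, so 21⁻¹ ≡ 41 (mod 43).
Since g is injective, we find g⁻¹(21): we need 21x ≡ 21 − 1 ≡ 20 (mod 43). Using 21⁻¹ = 41: x ≡ 41·20 = 820 = 19·43 + 3, so x = 3.
Check: g(3) = 21·3 + 1 = 64 = 1·43 + 21 ≡ 21 (mod 43).

3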